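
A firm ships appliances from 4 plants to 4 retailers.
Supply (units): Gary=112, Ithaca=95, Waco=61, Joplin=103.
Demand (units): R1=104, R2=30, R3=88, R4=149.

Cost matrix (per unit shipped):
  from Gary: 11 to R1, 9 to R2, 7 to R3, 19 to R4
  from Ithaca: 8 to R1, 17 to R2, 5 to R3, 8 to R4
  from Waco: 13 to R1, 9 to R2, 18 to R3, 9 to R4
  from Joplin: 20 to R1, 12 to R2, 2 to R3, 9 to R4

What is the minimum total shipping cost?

One minimum-cost allocation:
  Gary->R1: 82 units
  Gary->R2: 30 units
  Ithaca->R1: 22 units
  Ithaca->R4: 73 units
  Waco->R4: 61 units
  Joplin->R3: 88 units
  Joplin->R4: 15 units
Total cost = 2792.

2792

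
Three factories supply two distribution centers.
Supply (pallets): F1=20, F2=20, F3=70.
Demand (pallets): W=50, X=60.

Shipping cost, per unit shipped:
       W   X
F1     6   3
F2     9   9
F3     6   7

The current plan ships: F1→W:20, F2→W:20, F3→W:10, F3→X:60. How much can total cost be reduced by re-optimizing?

Current plan cost = 20·6 + 20·9 + 10·6 + 60·7 = 780.
Optimal plan:
  F1→X: 20 × 3 = 60
  F2→X: 20 × 9 = 180
  F3→W: 50 × 6 = 300
  F3→X: 20 × 7 = 140
Optimal cost = 680.
Saving = 780 − 680 = 100.

100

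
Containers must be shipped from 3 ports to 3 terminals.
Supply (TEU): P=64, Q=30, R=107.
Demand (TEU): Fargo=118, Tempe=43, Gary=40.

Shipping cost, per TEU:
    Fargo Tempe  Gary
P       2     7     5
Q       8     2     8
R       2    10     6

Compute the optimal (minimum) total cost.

587

A cheapest plan:
  P->Fargo: 11 × 2 = 22
  P->Tempe: 13 × 7 = 91
  P->Gary: 40 × 5 = 200
  Q->Tempe: 30 × 2 = 60
  R->Fargo: 107 × 2 = 214
Total = 22 + 91 + 200 + 60 + 214 = 587.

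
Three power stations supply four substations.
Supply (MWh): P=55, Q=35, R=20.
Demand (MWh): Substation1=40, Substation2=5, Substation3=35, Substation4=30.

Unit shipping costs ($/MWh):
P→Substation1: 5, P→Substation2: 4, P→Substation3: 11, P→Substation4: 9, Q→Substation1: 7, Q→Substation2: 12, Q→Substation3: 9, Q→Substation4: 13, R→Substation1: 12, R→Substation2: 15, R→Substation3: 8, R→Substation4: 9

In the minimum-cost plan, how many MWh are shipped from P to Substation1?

40

Solving gives:
  P–Substation1: 40 MWh
  P–Substation2: 5 MWh
  P–Substation4: 10 MWh
  Q–Substation3: 35 MWh
  R–Substation4: 20 MWh
Total cost = $805.
So P→Substation1 carries 40 MWh.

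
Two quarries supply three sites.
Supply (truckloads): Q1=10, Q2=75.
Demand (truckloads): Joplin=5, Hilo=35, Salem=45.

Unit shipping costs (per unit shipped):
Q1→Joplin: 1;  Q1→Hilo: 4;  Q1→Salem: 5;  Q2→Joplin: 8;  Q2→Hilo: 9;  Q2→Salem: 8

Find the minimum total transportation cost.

655

Optimal allocation:
  Q1–Joplin: 5 × 1 = 5
  Q1–Hilo: 5 × 4 = 20
  Q2–Hilo: 30 × 9 = 270
  Q2–Salem: 45 × 8 = 360
Total = 5 + 20 + 270 + 360 = 655.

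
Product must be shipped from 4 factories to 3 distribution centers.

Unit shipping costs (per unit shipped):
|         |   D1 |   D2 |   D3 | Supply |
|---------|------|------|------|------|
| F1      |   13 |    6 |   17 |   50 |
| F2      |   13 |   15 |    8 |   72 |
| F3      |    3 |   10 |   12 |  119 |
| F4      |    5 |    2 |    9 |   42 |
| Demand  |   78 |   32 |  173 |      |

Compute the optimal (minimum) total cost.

Optimal allocation:
  F1–D2: 32 × 6 = 192
  F1–D3: 18 × 17 = 306
  F2–D3: 72 × 8 = 576
  F3–D1: 78 × 3 = 234
  F3–D3: 41 × 12 = 492
  F4–D3: 42 × 9 = 378
Total = 192 + 306 + 576 + 234 + 492 + 378 = 2178.

2178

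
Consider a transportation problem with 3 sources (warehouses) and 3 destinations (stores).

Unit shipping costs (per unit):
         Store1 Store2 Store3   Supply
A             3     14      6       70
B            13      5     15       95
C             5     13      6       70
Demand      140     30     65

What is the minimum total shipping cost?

Optimal allocation:
  A->Store1: 70 × 3 = 210
  B->Store1: 65 × 13 = 845
  B->Store2: 30 × 5 = 150
  C->Store1: 5 × 5 = 25
  C->Store3: 65 × 6 = 390
Total = 210 + 845 + 150 + 25 + 390 = 1620.

1620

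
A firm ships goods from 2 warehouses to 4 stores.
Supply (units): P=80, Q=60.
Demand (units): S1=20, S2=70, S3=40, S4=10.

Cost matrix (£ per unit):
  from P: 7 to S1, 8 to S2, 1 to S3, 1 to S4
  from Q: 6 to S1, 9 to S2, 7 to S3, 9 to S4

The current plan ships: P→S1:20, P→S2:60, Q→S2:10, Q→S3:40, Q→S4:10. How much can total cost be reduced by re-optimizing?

310

Current plan cost = 20·7 + 60·8 + 10·9 + 40·7 + 10·9 = £1080.
Optimal plan:
  P to S2: 30 × £8 = £240
  P to S3: 40 × £1 = £40
  P to S4: 10 × £1 = £10
  Q to S1: 20 × £6 = £120
  Q to S2: 40 × £9 = £360
Optimal cost = £770.
Saving = 1080 − 770 = £310.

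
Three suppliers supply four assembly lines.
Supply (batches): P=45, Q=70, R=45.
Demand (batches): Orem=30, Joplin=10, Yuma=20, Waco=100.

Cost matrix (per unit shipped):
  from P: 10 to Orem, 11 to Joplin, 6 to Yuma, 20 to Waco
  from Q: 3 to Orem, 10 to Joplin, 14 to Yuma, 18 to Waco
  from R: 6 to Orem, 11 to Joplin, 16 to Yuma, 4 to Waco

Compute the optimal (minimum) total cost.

A cheapest plan:
  P→Joplin: 10 × 11 = 110
  P→Yuma: 20 × 6 = 120
  P→Waco: 15 × 20 = 300
  Q→Orem: 30 × 3 = 90
  Q→Waco: 40 × 18 = 720
  R→Waco: 45 × 4 = 180
Total = 110 + 120 + 300 + 90 + 720 + 180 = 1520.

1520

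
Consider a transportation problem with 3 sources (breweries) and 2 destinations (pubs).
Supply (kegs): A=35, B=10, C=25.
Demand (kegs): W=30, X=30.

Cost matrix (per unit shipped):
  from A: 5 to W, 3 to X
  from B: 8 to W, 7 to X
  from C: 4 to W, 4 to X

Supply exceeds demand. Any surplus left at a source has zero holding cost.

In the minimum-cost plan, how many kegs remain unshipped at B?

10

An optimal plan:
  A->W: 5 × 5 = 25
  A->X: 30 × 3 = 90
  C->W: 25 × 4 = 100
Total cost = 215.
B ships 0 of its 10, leaving 10.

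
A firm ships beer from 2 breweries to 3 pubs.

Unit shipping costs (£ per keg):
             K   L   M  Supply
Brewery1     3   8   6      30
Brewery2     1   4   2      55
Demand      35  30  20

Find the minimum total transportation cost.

255

An optimal shipping plan:
  Brewery1 to K: 30 kegs
  Brewery2 to K: 5 kegs
  Brewery2 to L: 30 kegs
  Brewery2 to M: 20 kegs
Total cost = £255.
(Supply check: Brewery1 ships 30; Brewery2 ships 55.)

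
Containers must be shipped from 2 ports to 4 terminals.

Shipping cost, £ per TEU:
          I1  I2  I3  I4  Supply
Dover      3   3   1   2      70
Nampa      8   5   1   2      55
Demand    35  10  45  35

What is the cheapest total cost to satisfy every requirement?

250

One minimum-cost allocation:
  Dover->I1: 35 × £3 = £105
  Dover->I2: 10 × £3 = £30
  Dover->I3: 25 × £1 = £25
  Nampa->I3: 20 × £1 = £20
  Nampa->I4: 35 × £2 = £70
Total = 105 + 30 + 25 + 20 + 70 = £250.
(Supply check: Dover ships 70; Nampa ships 55.)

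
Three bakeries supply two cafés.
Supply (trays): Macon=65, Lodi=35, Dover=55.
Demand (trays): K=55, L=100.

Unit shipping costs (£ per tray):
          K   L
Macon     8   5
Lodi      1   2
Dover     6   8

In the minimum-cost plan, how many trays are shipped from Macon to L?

Solving gives:
  Macon to L: 65 trays
  Lodi to L: 35 trays
  Dover to K: 55 trays
Total cost = £725.
So Macon→L carries 65 trays.

65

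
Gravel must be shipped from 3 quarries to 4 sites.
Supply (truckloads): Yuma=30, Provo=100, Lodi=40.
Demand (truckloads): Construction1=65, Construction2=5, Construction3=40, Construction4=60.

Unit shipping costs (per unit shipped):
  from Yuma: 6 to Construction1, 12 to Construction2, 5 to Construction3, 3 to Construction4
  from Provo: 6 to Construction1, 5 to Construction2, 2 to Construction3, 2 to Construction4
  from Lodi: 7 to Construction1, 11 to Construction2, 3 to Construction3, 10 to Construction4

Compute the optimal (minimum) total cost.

655

One minimum-cost allocation:
  Yuma–Construction1: 30 × 6 = 180
  Provo–Construction1: 35 × 6 = 210
  Provo–Construction2: 5 × 5 = 25
  Provo–Construction4: 60 × 2 = 120
  Lodi–Construction3: 40 × 3 = 120
Total = 180 + 210 + 25 + 120 + 120 = 655.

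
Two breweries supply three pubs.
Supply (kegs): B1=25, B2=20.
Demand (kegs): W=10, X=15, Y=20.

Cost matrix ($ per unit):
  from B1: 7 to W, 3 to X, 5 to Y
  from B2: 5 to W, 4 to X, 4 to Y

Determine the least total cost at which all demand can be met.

Optimal allocation:
  B1->X: 15 × $3 = $45
  B1->Y: 10 × $5 = $50
  B2->W: 10 × $5 = $50
  B2->Y: 10 × $4 = $40
Total = 45 + 50 + 50 + 40 = $185.

185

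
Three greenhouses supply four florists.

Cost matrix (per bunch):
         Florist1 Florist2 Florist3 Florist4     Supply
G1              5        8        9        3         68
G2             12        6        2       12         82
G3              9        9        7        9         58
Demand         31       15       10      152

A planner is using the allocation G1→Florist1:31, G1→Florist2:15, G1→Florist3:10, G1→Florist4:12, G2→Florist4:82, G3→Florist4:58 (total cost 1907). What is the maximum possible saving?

Current plan cost = 31·5 + 15·8 + 10·9 + 12·3 + 82·12 + 58·9 = 1907.
Optimal plan:
  G1 to Florist4: 68 × 3 = 204
  G2 to Florist1: 31 × 12 = 372
  G2 to Florist2: 15 × 6 = 90
  G2 to Florist3: 10 × 2 = 20
  G2 to Florist4: 26 × 12 = 312
  G3 to Florist4: 58 × 9 = 522
Optimal cost = 1520.
Saving = 1907 − 1520 = 387.

387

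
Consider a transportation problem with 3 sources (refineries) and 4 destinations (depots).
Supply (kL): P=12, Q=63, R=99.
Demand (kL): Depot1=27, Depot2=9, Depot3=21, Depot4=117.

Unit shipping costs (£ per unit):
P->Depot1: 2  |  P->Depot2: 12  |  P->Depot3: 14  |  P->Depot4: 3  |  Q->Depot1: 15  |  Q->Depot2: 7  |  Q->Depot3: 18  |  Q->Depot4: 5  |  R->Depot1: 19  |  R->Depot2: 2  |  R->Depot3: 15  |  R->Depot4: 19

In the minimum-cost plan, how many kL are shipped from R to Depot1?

15

Solving gives:
  P→Depot1: 12 × £2 = £24
  Q→Depot4: 63 × £5 = £315
  R→Depot1: 15 × £19 = £285
  R→Depot2: 9 × £2 = £18
  R→Depot3: 21 × £15 = £315
  R→Depot4: 54 × £19 = £1026
Total cost = £1983.
So R→Depot1 carries 15 kL.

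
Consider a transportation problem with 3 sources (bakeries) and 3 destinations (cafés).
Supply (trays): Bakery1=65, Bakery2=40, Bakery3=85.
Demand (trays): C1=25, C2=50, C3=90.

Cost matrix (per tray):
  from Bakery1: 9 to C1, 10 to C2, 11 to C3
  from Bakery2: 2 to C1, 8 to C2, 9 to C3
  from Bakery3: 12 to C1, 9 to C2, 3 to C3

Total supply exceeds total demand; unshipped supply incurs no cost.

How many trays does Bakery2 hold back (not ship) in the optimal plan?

Minimum-cost shipments:
  Bakery1 to C2: 40 × 10 = 400
  Bakery2 to C1: 25 × 2 = 50
  Bakery2 to C2: 10 × 8 = 80
  Bakery2 to C3: 5 × 9 = 45
  Bakery3 to C3: 85 × 3 = 255
Total cost = 830.
Bakery2 ships 40 of its 40, leaving 0.

0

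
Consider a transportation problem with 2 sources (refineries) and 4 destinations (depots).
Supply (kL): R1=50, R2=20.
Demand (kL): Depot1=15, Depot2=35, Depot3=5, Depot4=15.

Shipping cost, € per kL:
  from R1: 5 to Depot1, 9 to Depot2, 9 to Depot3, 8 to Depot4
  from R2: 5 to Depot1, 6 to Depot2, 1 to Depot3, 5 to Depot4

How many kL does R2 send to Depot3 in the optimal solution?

5

The minimum-cost plan:
  R1→Depot1: 15 kL
  R1→Depot2: 20 kL
  R1→Depot4: 15 kL
  R2→Depot2: 15 kL
  R2→Depot3: 5 kL
Total cost = €470.
So R2→Depot3 carries 5 kL.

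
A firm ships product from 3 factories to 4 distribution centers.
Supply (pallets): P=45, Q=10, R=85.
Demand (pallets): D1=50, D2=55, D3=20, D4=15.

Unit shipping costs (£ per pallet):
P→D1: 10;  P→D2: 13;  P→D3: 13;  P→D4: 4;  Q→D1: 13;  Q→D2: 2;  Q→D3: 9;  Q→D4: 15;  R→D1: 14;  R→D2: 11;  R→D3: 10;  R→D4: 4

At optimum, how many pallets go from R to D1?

5

Solving gives:
  P to D1: 45 × £10 = £450
  Q to D2: 10 × £2 = £20
  R to D1: 5 × £14 = £70
  R to D2: 45 × £11 = £495
  R to D3: 20 × £10 = £200
  R to D4: 15 × £4 = £60
Total cost = £1295.
So R→D1 carries 5 pallets.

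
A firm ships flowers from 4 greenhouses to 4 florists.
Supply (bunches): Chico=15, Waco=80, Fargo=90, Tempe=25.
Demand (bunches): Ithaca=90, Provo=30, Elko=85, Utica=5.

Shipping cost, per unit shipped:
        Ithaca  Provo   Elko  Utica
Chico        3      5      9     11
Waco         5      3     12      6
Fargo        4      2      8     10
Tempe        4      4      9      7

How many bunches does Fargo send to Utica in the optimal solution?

0

Solving gives:
  Chico–Ithaca: 15 bunches
  Waco–Ithaca: 45 bunches
  Waco–Provo: 30 bunches
  Waco–Utica: 5 bunches
  Fargo–Ithaca: 5 bunches
  Fargo–Elko: 85 bunches
  Tempe–Ithaca: 25 bunches
Total cost = 1190.
The route Fargo→Utica is not used.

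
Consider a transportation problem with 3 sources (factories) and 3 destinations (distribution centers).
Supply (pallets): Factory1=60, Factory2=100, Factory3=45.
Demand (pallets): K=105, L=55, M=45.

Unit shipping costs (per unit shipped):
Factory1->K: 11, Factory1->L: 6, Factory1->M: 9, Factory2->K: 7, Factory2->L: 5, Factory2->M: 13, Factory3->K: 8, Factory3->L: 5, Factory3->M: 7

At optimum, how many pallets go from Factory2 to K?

100

The minimum-cost plan:
  Factory1 to L: 55 × 6 = 330
  Factory1 to M: 5 × 9 = 45
  Factory2 to K: 100 × 7 = 700
  Factory3 to K: 5 × 8 = 40
  Factory3 to M: 40 × 7 = 280
Total cost = 1395.
So Factory2→K carries 100 pallets.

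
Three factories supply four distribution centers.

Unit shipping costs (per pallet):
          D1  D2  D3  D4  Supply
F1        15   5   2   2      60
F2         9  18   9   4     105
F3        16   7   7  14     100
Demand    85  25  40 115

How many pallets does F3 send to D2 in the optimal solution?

25

The minimum-cost plan:
  F1->D4: 60 × 2 = 120
  F2->D1: 50 × 9 = 450
  F2->D4: 55 × 4 = 220
  F3->D1: 35 × 16 = 560
  F3->D2: 25 × 7 = 175
  F3->D3: 40 × 7 = 280
Total cost = 1805.
So F3→D2 carries 25 pallets.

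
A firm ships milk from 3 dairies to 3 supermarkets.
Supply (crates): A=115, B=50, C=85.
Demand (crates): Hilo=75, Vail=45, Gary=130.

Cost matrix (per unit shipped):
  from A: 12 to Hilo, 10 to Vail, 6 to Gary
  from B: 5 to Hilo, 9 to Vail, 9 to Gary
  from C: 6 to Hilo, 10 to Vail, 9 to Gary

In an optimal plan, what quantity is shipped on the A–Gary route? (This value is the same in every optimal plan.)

Optimal shipments:
  A→Gary: 115 crates
  B→Hilo: 50 crates
  C→Hilo: 25 crates
  C→Vail: 45 crates
  C→Gary: 15 crates
Total cost = 1675.
So A→Gary carries 115 crates.

115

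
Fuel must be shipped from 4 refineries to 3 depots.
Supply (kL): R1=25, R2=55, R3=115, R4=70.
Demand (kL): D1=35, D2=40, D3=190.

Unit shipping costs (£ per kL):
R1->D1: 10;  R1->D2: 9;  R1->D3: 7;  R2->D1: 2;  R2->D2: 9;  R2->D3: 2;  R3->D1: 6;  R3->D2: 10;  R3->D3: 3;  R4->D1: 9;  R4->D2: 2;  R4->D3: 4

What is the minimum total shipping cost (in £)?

Optimal allocation:
  R1–D3: 25 × £7 = £175
  R2–D1: 35 × £2 = £70
  R2–D3: 20 × £2 = £40
  R3–D3: 115 × £3 = £345
  R4–D2: 40 × £2 = £80
  R4–D3: 30 × £4 = £120
Total = 175 + 70 + 40 + 345 + 80 + 120 = £830.
(Supply check: R1 ships 25; R2 ships 55; R3 ships 115; R4 ships 70.)

830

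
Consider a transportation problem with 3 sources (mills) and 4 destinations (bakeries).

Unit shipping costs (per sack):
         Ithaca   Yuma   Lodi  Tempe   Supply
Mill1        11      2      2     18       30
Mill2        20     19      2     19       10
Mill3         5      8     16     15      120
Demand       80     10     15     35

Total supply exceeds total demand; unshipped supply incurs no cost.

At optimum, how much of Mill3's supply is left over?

5

Minimum-cost shipments:
  Mill1→Yuma: 10 sacks
  Mill1→Lodi: 15 sacks
  Mill3→Ithaca: 80 sacks
  Mill3→Tempe: 35 sacks
Total cost = 975.
Mill3 ships 115 of its 120, leaving 5.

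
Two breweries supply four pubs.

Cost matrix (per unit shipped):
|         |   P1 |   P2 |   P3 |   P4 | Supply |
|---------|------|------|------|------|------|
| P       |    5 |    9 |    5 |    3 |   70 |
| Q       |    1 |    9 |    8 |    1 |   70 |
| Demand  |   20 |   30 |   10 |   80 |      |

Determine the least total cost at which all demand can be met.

480

An optimal shipping plan:
  P→P2: 30 × 9 = 270
  P→P3: 10 × 5 = 50
  P→P4: 30 × 3 = 90
  Q→P1: 20 × 1 = 20
  Q→P4: 50 × 1 = 50
Total = 270 + 50 + 90 + 20 + 50 = 480.
(Supply check: P ships 70; Q ships 70.)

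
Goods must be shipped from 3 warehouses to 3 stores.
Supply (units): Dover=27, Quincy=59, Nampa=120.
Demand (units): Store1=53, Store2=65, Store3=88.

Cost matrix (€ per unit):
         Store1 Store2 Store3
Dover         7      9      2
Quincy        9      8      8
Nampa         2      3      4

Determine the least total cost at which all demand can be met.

835

One minimum-cost allocation:
  Dover–Store3: 27 × €2 = €54
  Quincy–Store3: 59 × €8 = €472
  Nampa–Store1: 53 × €2 = €106
  Nampa–Store2: 65 × €3 = €195
  Nampa–Store3: 2 × €4 = €8
Total = 54 + 472 + 106 + 195 + 8 = €835.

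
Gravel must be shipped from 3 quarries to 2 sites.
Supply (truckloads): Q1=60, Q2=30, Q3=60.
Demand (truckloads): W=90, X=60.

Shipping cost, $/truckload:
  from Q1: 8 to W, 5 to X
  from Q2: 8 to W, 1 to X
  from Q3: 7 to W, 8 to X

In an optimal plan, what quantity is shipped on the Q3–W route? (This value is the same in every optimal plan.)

60

Optimal shipments:
  Q1–W: 30 × $8 = $240
  Q1–X: 30 × $5 = $150
  Q2–X: 30 × $1 = $30
  Q3–W: 60 × $7 = $420
Total cost = $840.
So Q3→W carries 60 truckloads.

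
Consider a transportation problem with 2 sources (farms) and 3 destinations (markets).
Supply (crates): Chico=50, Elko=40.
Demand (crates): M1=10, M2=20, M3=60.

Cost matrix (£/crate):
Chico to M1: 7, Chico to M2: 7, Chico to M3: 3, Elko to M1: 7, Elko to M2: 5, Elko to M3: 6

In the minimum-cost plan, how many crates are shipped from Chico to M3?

Solving gives:
  Chico–M3: 50 crates
  Elko–M1: 10 crates
  Elko–M2: 20 crates
  Elko–M3: 10 crates
Total cost = £380.
So Chico→M3 carries 50 crates.

50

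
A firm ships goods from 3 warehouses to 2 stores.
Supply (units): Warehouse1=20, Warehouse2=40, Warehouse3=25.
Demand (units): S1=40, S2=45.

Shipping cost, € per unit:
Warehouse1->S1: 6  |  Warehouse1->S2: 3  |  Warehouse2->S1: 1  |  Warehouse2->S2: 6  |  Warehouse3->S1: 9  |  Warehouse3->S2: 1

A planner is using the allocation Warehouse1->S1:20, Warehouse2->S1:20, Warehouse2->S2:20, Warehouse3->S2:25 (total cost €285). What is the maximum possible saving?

Current plan cost = 20·6 + 20·1 + 20·6 + 25·1 = €285.
Optimal plan:
  Warehouse1→S2: 20 units
  Warehouse2→S1: 40 units
  Warehouse3→S2: 25 units
Optimal cost = €125.
Saving = 285 − 125 = €160.

160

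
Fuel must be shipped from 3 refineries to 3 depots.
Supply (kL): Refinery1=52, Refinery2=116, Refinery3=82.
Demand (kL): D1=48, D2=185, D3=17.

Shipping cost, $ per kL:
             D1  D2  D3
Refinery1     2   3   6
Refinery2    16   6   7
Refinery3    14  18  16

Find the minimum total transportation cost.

Optimal allocation:
  Refinery1->D2: 52 × $3 = $156
  Refinery2->D2: 116 × $6 = $696
  Refinery3->D1: 48 × $14 = $672
  Refinery3->D2: 17 × $18 = $306
  Refinery3->D3: 17 × $16 = $272
Total = 156 + 696 + 672 + 306 + 272 = $2102.

2102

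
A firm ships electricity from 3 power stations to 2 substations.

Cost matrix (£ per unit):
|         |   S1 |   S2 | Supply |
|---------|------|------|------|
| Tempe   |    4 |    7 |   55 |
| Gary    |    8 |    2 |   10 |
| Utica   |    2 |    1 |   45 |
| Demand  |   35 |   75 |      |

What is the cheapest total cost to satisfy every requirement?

345

Optimal allocation:
  Tempe→S1: 35 MWh
  Tempe→S2: 20 MWh
  Gary→S2: 10 MWh
  Utica→S2: 45 MWh
Total cost = £345.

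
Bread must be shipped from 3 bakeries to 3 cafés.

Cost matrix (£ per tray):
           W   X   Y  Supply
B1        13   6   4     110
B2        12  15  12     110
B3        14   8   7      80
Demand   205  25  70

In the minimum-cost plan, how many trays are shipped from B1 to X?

25

Solving gives:
  B1–W: 15 trays
  B1–X: 25 trays
  B1–Y: 70 trays
  B2–W: 110 trays
  B3–W: 80 trays
Total cost = £3065.
So B1→X carries 25 trays.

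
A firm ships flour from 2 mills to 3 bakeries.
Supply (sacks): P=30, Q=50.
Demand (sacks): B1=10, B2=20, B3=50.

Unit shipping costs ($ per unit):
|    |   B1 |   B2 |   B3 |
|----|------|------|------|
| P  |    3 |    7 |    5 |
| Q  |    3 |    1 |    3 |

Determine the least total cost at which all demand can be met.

Optimal allocation:
  P→B1: 10 sacks
  P→B3: 20 sacks
  Q→B2: 20 sacks
  Q→B3: 30 sacks
Total cost = $240.

240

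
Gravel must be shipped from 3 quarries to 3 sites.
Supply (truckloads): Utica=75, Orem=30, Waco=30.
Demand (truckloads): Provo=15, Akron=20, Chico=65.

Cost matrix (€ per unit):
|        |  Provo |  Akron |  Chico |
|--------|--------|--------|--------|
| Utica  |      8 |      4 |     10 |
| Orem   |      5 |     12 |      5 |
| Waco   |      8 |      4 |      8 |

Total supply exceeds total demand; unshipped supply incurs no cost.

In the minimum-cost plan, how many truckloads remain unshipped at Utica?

An optimal plan:
  Utica–Provo: 15 truckloads
  Utica–Akron: 20 truckloads
  Utica–Chico: 5 truckloads
  Orem–Chico: 30 truckloads
  Waco–Chico: 30 truckloads
Total cost = €640.
Utica ships 40 of its 75, leaving 35.

35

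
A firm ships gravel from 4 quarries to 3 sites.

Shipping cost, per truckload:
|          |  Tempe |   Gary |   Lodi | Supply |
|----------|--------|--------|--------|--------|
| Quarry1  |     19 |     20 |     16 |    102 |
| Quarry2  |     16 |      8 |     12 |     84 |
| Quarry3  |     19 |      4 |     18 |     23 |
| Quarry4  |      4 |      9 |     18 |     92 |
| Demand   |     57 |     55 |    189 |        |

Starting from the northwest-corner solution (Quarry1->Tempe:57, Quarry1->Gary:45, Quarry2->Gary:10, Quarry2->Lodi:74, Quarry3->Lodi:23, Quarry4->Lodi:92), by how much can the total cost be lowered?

1719

Current plan cost = 57·19 + 45·20 + 10·8 + 74·12 + 23·18 + 92·18 = 5021.
Optimal plan:
  Quarry1→Lodi: 102 truckloads
  Quarry2→Lodi: 84 truckloads
  Quarry3→Gary: 23 truckloads
  Quarry4→Tempe: 57 truckloads
  Quarry4→Gary: 32 truckloads
  Quarry4→Lodi: 3 truckloads
Optimal cost = 3302.
Saving = 5021 − 3302 = 1719.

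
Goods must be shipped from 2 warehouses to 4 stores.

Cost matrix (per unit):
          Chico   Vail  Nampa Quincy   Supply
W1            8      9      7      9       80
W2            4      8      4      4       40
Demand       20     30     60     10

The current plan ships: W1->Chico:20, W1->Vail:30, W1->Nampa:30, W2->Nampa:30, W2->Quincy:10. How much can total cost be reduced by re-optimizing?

Current plan cost = 20·8 + 30·9 + 30·7 + 30·4 + 10·4 = 800.
Optimal plan:
  W1->Vail: 30 × 9 = 270
  W1->Nampa: 50 × 7 = 350
  W2->Chico: 20 × 4 = 80
  W2->Nampa: 10 × 4 = 40
  W2->Quincy: 10 × 4 = 40
Optimal cost = 780.
Saving = 800 − 780 = 20.

20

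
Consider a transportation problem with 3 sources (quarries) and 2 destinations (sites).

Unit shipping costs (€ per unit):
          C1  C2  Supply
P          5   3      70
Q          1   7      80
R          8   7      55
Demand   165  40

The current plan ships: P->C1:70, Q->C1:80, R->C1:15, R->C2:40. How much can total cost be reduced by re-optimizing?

40

Current plan cost = 70·5 + 80·1 + 15·8 + 40·7 = €830.
Optimal plan:
  P–C1: 30 truckloads
  P–C2: 40 truckloads
  Q–C1: 80 truckloads
  R–C1: 55 truckloads
Optimal cost = €790.
Saving = 830 − 790 = €40.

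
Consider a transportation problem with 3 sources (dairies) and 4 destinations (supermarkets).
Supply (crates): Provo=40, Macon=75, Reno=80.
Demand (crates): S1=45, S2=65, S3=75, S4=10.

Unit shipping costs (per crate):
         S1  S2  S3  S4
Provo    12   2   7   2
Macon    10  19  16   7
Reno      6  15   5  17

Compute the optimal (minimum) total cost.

One minimum-cost allocation:
  Provo->S2: 40 crates
  Macon->S1: 40 crates
  Macon->S2: 25 crates
  Macon->S4: 10 crates
  Reno->S1: 5 crates
  Reno->S3: 75 crates
Total cost = 1430.

1430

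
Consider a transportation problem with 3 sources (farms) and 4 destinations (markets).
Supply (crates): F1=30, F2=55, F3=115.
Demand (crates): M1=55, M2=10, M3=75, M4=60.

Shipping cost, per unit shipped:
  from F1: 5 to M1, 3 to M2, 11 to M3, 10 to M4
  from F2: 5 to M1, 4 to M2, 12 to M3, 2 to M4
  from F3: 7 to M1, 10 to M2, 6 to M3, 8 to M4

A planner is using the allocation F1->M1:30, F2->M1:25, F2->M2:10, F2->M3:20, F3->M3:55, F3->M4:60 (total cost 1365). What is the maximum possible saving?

390

Current plan cost = 30·5 + 25·5 + 10·4 + 20·12 + 55·6 + 60·8 = 1365.
Optimal plan:
  F1->M1: 20 × 5 = 100
  F1->M2: 10 × 3 = 30
  F2->M4: 55 × 2 = 110
  F3->M1: 35 × 7 = 245
  F3->M3: 75 × 6 = 450
  F3->M4: 5 × 8 = 40
Optimal cost = 975.
Saving = 1365 − 975 = 390.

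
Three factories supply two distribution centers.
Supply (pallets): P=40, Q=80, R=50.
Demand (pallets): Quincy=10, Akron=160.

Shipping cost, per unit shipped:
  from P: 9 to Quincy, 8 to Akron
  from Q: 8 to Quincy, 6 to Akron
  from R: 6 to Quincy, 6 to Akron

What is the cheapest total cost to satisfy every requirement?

An optimal shipping plan:
  P–Akron: 40 × 8 = 320
  Q–Akron: 80 × 6 = 480
  R–Quincy: 10 × 6 = 60
  R–Akron: 40 × 6 = 240
Total = 320 + 480 + 60 + 240 = 1100.
(Supply check: P ships 40; Q ships 80; R ships 50.)

1100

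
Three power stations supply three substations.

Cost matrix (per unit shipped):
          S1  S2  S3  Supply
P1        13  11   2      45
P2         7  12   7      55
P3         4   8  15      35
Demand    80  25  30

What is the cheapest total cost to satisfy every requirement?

790

Optimal allocation:
  P1–S2: 15 × 11 = 165
  P1–S3: 30 × 2 = 60
  P2–S1: 55 × 7 = 385
  P3–S1: 25 × 4 = 100
  P3–S2: 10 × 8 = 80
Total = 165 + 60 + 385 + 100 + 80 = 790.
(Supply check: P1 ships 45; P2 ships 55; P3 ships 35.)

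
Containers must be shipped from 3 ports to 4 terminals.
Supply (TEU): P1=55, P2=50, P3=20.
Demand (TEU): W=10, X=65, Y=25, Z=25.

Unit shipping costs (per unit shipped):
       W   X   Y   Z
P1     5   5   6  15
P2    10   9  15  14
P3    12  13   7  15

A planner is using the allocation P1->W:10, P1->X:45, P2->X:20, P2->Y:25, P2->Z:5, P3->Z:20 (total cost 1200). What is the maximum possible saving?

Current plan cost = 10·5 + 45·5 + 20·9 + 25·15 + 5·14 + 20·15 = 1200.
Optimal plan:
  P1->W: 10 × 5 = 50
  P1->X: 40 × 5 = 200
  P1->Y: 5 × 6 = 30
  P2->X: 25 × 9 = 225
  P2->Z: 25 × 14 = 350
  P3->Y: 20 × 7 = 140
Optimal cost = 995.
Saving = 1200 − 995 = 205.

205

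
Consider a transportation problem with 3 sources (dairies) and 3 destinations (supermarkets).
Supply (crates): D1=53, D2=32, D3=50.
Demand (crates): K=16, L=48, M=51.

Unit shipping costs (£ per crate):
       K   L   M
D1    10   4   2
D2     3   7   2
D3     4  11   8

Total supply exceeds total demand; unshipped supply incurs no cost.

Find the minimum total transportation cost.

A cheapest plan:
  D1->L: 48 crates
  D1->M: 5 crates
  D2->M: 32 crates
  D3->K: 16 crates
  D3->M: 14 crates
Total cost = £442.
(Supply check: D1 ships 53; D2 ships 32; D3 ships 30.)

442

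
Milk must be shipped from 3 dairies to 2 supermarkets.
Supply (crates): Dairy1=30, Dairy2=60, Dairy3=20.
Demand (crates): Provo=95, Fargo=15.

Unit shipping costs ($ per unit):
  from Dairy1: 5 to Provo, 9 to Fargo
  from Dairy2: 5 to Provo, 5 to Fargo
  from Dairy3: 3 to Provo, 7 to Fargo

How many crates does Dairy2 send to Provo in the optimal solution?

45

Solving gives:
  Dairy1–Provo: 30 crates
  Dairy2–Provo: 45 crates
  Dairy2–Fargo: 15 crates
  Dairy3–Provo: 20 crates
Total cost = $510.
So Dairy2→Provo carries 45 crates.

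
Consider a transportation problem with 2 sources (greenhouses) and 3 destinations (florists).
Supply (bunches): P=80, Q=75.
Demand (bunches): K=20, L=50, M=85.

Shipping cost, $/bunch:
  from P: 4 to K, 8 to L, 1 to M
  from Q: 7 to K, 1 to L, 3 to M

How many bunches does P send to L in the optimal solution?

0

Solving gives:
  P->K: 20 × $4 = $80
  P->M: 60 × $1 = $60
  Q->L: 50 × $1 = $50
  Q->M: 25 × $3 = $75
Total cost = $265.
The route P→L is not used.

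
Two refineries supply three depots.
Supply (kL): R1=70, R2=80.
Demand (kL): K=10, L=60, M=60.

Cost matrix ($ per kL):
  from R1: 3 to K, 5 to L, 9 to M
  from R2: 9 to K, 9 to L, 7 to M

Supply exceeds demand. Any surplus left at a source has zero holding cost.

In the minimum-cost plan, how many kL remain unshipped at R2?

An optimal plan:
  R1->K: 10 × $3 = $30
  R1->L: 60 × $5 = $300
  R2->M: 60 × $7 = $420
Total cost = $750.
R2 ships 60 of its 80, leaving 20.

20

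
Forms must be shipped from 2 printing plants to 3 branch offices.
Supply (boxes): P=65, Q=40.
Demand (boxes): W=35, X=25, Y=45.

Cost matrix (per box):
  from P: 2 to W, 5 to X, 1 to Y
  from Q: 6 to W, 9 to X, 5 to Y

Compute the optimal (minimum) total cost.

A cheapest plan:
  P->W: 35 × 2 = 70
  P->X: 25 × 5 = 125
  P->Y: 5 × 1 = 5
  Q->Y: 40 × 5 = 200
Total = 70 + 125 + 5 + 200 = 400.
(Supply check: P ships 65; Q ships 40.)

400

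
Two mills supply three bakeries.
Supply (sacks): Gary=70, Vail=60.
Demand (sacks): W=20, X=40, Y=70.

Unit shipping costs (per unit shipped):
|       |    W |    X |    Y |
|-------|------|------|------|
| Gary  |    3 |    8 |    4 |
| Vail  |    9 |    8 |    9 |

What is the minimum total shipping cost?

Optimal allocation:
  Gary to W: 20 × 3 = 60
  Gary to Y: 50 × 4 = 200
  Vail to X: 40 × 8 = 320
  Vail to Y: 20 × 9 = 180
Total = 60 + 200 + 320 + 180 = 760.

760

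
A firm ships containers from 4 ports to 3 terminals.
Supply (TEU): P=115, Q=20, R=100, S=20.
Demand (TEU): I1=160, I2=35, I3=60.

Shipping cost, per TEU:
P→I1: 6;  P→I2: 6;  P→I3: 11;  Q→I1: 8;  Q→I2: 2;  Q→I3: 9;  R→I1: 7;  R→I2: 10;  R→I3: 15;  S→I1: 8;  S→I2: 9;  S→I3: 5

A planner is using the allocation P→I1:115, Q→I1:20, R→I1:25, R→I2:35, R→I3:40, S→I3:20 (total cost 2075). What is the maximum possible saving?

Current plan cost = 115·6 + 20·8 + 25·7 + 35·10 + 40·15 + 20·5 = 2075.
Optimal plan:
  P→I1: 60 TEU
  P→I2: 15 TEU
  P→I3: 40 TEU
  Q→I2: 20 TEU
  R→I1: 100 TEU
  S→I3: 20 TEU
Optimal cost = 1730.
Saving = 2075 − 1730 = 345.

345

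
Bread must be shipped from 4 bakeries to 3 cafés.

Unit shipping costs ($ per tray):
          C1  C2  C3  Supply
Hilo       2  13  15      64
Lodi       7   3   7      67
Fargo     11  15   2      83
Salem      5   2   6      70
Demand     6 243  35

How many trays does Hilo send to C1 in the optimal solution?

Optimal shipments:
  Hilo→C1: 6 × $2 = $12
  Hilo→C2: 58 × $13 = $754
  Lodi→C2: 67 × $3 = $201
  Fargo→C2: 48 × $15 = $720
  Fargo→C3: 35 × $2 = $70
  Salem→C2: 70 × $2 = $140
Total cost = $1897.
So Hilo→C1 carries 6 trays.

6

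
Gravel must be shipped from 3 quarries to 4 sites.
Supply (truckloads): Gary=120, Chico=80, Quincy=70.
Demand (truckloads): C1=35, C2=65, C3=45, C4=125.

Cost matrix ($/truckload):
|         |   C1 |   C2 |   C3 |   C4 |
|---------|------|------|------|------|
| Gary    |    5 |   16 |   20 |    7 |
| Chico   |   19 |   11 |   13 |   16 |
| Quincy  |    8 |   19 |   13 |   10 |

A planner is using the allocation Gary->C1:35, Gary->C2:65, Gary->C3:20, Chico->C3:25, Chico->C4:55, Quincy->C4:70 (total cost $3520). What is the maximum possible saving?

Current plan cost = 35·5 + 65·16 + 20·20 + 25·13 + 55·16 + 70·10 = $3520.
Optimal plan:
  Gary–C4: 120 truckloads
  Chico–C2: 65 truckloads
  Chico–C3: 15 truckloads
  Quincy–C1: 35 truckloads
  Quincy–C3: 30 truckloads
  Quincy–C4: 5 truckloads
Optimal cost = $2470.
Saving = 3520 − 2470 = $1050.

1050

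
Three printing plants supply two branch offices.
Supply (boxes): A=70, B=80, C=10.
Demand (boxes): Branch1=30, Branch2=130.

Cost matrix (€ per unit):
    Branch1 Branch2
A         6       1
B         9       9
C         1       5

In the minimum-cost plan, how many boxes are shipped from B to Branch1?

The minimum-cost plan:
  A->Branch2: 70 × €1 = €70
  B->Branch1: 20 × €9 = €180
  B->Branch2: 60 × €9 = €540
  C->Branch1: 10 × €1 = €10
Total cost = €800.
So B→Branch1 carries 20 boxes.

20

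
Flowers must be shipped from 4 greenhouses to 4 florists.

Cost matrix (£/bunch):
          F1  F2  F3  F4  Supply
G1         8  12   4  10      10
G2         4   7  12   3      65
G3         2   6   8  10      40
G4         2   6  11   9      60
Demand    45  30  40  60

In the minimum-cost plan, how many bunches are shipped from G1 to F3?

10

Solving gives:
  G1 to F3: 10 bunches
  G2 to F2: 5 bunches
  G2 to F4: 60 bunches
  G3 to F2: 10 bunches
  G3 to F3: 30 bunches
  G4 to F1: 45 bunches
  G4 to F2: 15 bunches
Total cost = £735.
So G1→F3 carries 10 bunches.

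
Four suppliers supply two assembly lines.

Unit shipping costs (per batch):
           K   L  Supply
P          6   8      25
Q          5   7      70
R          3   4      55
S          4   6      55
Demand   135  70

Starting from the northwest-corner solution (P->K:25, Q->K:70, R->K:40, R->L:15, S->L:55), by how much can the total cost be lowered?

40

Current plan cost = 25·6 + 70·5 + 40·3 + 15·4 + 55·6 = 1010.
Optimal plan:
  P->K: 25 × 6 = 150
  Q->K: 70 × 5 = 350
  R->L: 55 × 4 = 220
  S->K: 40 × 4 = 160
  S->L: 15 × 6 = 90
Optimal cost = 970.
Saving = 1010 − 970 = 40.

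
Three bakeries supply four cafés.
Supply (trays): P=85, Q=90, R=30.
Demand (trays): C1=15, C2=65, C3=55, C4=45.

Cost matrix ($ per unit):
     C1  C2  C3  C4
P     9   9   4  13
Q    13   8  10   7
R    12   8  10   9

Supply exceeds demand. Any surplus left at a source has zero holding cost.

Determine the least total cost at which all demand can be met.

A cheapest plan:
  P->C1: 15 × $9 = $135
  P->C3: 55 × $4 = $220
  Q->C2: 45 × $8 = $360
  Q->C4: 45 × $7 = $315
  R->C2: 20 × $8 = $160
Total = 135 + 220 + 360 + 315 + 160 = $1190.
(Supply check: P ships 70; Q ships 90; R ships 20.)

1190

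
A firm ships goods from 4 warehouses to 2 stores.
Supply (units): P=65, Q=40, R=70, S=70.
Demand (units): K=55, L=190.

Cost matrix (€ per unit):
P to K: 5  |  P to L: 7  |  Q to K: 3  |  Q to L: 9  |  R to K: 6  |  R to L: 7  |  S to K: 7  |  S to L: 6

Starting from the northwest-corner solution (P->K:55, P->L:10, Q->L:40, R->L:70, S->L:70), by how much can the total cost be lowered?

Current plan cost = 55·5 + 10·7 + 40·9 + 70·7 + 70·6 = €1615.
Optimal plan:
  P to K: 15 × €5 = €75
  P to L: 50 × €7 = €350
  Q to K: 40 × €3 = €120
  R to L: 70 × €7 = €490
  S to L: 70 × €6 = €420
Optimal cost = €1455.
Saving = 1615 − 1455 = €160.

160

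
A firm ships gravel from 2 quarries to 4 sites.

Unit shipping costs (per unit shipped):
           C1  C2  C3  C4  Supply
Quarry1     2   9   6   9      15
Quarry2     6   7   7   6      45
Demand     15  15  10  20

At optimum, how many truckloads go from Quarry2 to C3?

The minimum-cost plan:
  Quarry1→C1: 15 × 2 = 30
  Quarry2→C2: 15 × 7 = 105
  Quarry2→C3: 10 × 7 = 70
  Quarry2→C4: 20 × 6 = 120
Total cost = 325.
So Quarry2→C3 carries 10 truckloads.

10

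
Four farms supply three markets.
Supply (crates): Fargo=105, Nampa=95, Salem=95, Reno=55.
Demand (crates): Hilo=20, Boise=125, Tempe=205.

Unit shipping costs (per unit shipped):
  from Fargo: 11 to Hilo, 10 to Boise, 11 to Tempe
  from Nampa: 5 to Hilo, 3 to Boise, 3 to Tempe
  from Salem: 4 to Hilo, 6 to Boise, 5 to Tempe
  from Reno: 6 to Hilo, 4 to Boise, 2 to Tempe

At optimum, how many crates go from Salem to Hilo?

The minimum-cost plan:
  Fargo to Boise: 105 crates
  Nampa to Boise: 20 crates
  Nampa to Tempe: 75 crates
  Salem to Hilo: 20 crates
  Salem to Tempe: 75 crates
  Reno to Tempe: 55 crates
Total cost = 1900.
So Salem→Hilo carries 20 crates.

20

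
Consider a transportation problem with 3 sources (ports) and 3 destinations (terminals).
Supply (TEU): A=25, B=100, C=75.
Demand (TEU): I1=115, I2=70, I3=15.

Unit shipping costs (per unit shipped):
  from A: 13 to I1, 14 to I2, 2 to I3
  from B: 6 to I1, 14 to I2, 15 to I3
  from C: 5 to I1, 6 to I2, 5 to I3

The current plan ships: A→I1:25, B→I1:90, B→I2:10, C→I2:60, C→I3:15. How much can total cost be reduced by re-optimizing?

235

Current plan cost = 25·13 + 90·6 + 10·14 + 60·6 + 15·5 = 1440.
Optimal plan:
  A–I2: 10 × 14 = 140
  A–I3: 15 × 2 = 30
  B–I1: 100 × 6 = 600
  C–I1: 15 × 5 = 75
  C–I2: 60 × 6 = 360
Optimal cost = 1205.
Saving = 1440 − 1205 = 235.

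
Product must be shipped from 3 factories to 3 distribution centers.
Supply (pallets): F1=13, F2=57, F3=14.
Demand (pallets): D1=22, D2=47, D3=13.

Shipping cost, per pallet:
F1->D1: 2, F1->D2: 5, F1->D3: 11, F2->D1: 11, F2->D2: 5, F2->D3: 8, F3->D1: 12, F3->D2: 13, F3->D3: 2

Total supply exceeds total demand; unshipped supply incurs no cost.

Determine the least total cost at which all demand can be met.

Optimal allocation:
  F1 to D1: 13 pallets
  F2 to D1: 9 pallets
  F2 to D2: 47 pallets
  F3 to D3: 13 pallets
Total cost = 386.

386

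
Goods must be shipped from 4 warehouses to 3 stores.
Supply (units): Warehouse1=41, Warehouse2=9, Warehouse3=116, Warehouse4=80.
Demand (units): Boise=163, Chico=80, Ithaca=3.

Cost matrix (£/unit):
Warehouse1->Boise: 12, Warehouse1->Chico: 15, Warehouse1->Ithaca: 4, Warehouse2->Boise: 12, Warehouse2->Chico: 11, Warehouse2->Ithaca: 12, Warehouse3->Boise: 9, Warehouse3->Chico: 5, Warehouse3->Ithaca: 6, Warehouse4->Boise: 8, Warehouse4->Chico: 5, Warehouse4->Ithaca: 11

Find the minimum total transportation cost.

Optimal allocation:
  Warehouse1–Boise: 38 × £12 = £456
  Warehouse1–Ithaca: 3 × £4 = £12
  Warehouse2–Boise: 9 × £12 = £108
  Warehouse3–Boise: 36 × £9 = £324
  Warehouse3–Chico: 80 × £5 = £400
  Warehouse4–Boise: 80 × £8 = £640
Total = 456 + 12 + 108 + 324 + 400 + 640 = £1940.
(Supply check: Warehouse1 ships 41; Warehouse2 ships 9; Warehouse3 ships 116; Warehouse4 ships 80.)

1940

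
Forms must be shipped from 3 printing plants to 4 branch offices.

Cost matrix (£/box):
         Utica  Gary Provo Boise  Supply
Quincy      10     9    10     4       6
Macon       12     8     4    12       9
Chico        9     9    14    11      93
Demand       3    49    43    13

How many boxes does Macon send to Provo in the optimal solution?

9

The minimum-cost plan:
  Quincy–Boise: 6 × £4 = £24
  Macon–Provo: 9 × £4 = £36
  Chico–Utica: 3 × £9 = £27
  Chico–Gary: 49 × £9 = £441
  Chico–Provo: 34 × £14 = £476
  Chico–Boise: 7 × £11 = £77
Total cost = £1081.
So Macon→Provo carries 9 boxes.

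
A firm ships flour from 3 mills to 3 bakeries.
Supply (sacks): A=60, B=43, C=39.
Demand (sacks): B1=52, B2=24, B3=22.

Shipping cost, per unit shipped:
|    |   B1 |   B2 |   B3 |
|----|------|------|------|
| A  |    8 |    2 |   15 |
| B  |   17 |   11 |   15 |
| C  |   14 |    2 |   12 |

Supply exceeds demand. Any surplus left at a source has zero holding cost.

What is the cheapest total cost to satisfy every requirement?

728

A cheapest plan:
  A to B1: 52 × 8 = 416
  A to B2: 8 × 2 = 16
  C to B2: 16 × 2 = 32
  C to B3: 22 × 12 = 264
Total = 416 + 16 + 32 + 264 = 728.
(Supply check: A ships 60; B ships 0; C ships 38.)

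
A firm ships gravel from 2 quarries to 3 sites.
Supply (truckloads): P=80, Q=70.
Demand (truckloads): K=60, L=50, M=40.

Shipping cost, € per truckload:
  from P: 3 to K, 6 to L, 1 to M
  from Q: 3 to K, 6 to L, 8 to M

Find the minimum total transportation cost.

A cheapest plan:
  P→K: 40 × €3 = €120
  P→M: 40 × €1 = €40
  Q→K: 20 × €3 = €60
  Q→L: 50 × €6 = €300
Total = 120 + 40 + 60 + 300 = €520.

520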